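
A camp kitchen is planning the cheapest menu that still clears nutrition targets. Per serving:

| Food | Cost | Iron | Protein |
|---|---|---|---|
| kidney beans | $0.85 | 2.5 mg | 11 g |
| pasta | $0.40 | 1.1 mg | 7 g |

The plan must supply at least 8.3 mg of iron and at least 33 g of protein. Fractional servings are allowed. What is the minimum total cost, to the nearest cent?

An LP optimum is at a vertex; with two nutrient constraints at most two foods are used. Check each candidate.
kidney beans only: max(8.3/2.5, 33/11) = 3.32 servings → $2.82.
pasta only: max(8.3/1.1, 33/7) = 7.545 servings → $3.02.
kidney beans + pasta with both targets exact would need a negative amount; discard.
Cheapest feasible corner: $2.82.

$2.82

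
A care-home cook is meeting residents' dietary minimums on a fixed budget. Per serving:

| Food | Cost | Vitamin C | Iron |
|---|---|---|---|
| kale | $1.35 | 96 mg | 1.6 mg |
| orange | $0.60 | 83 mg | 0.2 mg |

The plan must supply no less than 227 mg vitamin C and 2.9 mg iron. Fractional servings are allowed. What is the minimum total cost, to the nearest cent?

The cheapest plan sits at a corner of the feasible region — with two constraints it uses at most two foods.
kale only: max(227/96, 2.9/1.6) = 2.365 servings → $3.19.
orange only: max(227/83, 2.9/0.2) = 14.5 servings → $8.70.
kale + orange with both tight: 1.719 servings and 0.7465 servings → $2.77.
The minimum over all feasible corners is $2.77.

$2.77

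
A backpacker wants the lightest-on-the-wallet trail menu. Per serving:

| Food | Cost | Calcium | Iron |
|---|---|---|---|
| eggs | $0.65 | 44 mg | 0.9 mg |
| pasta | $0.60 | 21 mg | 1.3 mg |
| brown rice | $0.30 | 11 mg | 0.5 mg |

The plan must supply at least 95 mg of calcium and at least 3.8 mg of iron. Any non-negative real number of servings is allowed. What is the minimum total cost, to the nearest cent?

$2.02

Two binding constraints pin down two serving amounts, so the optimal mix uses at most two foods. The candidates are each food alone (scaled to the tighter of calcium/iron) and each pair with both constraints tight.
eggs only: max(95/44, 3.8/0.9) = 4.222 servings → $2.74.
pasta only: max(95/21, 3.8/1.3) = 4.524 servings → $2.71.
brown rice only: max(95/11, 3.8/0.5) = 8.636 servings → $2.59.
eggs + pasta with both tight: 1.141 servings and 2.133 servings → $2.02.
eggs + brown rice with both tight: 0.4711 servings and 6.752 servings → $2.33.
pasta + brown rice: intersection lies outside the first quadrant.
Cheapest feasible corner: $2.02.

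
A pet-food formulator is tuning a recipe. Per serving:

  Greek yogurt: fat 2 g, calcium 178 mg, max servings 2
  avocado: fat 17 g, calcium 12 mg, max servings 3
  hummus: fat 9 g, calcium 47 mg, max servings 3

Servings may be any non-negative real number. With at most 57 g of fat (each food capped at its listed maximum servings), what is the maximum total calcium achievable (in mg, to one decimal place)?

515.4 mg

Calcium per g fat: Greek yogurt 89, hummus 5.222, avocado 0.7059.
Take 2 servings of Greek yogurt: uses 4 g fat, +356.0 mg calcium (running total 356.0 mg).
Take 3 servings of hummus: uses 27 g fat, +141.0 mg calcium (running total 497.0 mg).
Take 1.529 servings of avocado: uses 26 g fat, +18.4 mg calcium (running total 515.4 mg).
Filling greedily by calcium-per-g fat is optimal for one linear limit, giving 515.4 mg.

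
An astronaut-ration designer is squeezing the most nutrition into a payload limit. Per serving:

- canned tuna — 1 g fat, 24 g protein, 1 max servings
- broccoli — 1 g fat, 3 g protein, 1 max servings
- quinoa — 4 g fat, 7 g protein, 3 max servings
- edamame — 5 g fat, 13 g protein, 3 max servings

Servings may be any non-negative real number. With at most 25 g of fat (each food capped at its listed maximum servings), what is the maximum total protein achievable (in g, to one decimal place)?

Protein per g fat: canned tuna 24, broccoli 3, edamame 2.6, quinoa 1.75.
Take 1 serving of canned tuna: uses 1 g fat, +24.0 g protein (running total 24.0 g).
Take 1 serving of broccoli: uses 1 g fat, +3.0 g protein (running total 27.0 g).
Take 3 servings of edamame: uses 15 g fat, +39.0 g protein (running total 66.0 g).
Take 2 servings of quinoa: uses 8 g fat, +14.0 g protein (running total 80.0 g).
Filling greedily by protein-per-g fat is optimal for one linear limit, giving 80.0 g.

80.0 g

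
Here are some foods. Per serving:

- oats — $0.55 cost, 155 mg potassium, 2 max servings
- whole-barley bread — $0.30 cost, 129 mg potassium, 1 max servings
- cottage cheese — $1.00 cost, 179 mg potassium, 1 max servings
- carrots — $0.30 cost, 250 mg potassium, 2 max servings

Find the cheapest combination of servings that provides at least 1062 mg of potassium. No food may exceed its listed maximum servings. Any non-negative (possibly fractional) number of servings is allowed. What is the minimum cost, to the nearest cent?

$2.69

Cost per mg of potassium: carrots $0.0012, whole-barley bread $0.0023, oats $0.0035, cottage cheese $0.0056.
Take 2 servings of carrots: +500.0 mg potassium for $0.60 (total $0.60, still need 562.0 mg).
Take 1 serving of whole-barley bread: +129.0 mg potassium for $0.30 (total $0.90, still need 433.0 mg).
Take 2 servings of oats: +310.0 mg potassium for $1.10 (total $2.00, still need 123.0 mg).
Take 0.6872 servings of cottage cheese: +123.0 mg potassium for $0.69 (total $2.69, still need 0.0 mg).
Filling from the cheapest source first is optimal under one linear minimum: $2.69.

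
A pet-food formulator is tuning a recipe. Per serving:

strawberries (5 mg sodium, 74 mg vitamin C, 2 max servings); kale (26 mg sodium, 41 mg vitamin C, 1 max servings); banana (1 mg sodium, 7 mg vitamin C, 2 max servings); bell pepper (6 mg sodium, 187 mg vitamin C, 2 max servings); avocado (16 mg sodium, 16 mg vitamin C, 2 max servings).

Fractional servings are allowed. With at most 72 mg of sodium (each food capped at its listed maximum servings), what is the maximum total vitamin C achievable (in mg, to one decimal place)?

Vitamin C per mg sodium: bell pepper 31.17, strawberries 14.8, banana 7, kale 1.577, avocado 1.
Take 2 servings of bell pepper: uses 12 mg sodium, +374.0 mg vitamin C (running total 374.0 mg).
Take 2 servings of strawberries: uses 10 mg sodium, +148.0 mg vitamin C (running total 522.0 mg).
Take 2 servings of banana: uses 2 mg sodium, +14.0 mg vitamin C (running total 536.0 mg).
Take 1 serving of kale: uses 26 mg sodium, +41.0 mg vitamin C (running total 577.0 mg).
Take 1.375 servings of avocado: uses 22 mg sodium, +22.0 mg vitamin C (running total 599.0 mg).
Greedy by best ratio exhausts the sodium allowance optimally: 599.0 mg.

599.0 mg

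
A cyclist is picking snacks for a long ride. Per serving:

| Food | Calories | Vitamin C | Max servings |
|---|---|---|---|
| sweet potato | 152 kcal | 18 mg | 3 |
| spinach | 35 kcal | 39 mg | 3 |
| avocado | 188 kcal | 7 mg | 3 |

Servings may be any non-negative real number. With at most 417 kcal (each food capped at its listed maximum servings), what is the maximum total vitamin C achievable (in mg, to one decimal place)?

Vitamin C per kcal: spinach 1.114, sweet potato 0.1184, avocado 0.03723.
Take 3 servings of spinach: uses 105 kcal, +117.0 mg vitamin C (running total 117.0 mg).
Take 2.053 servings of sweet potato: uses 312 kcal, +36.9 mg vitamin C (running total 153.9 mg).
Greedy by best ratio exhausts the calories allowance optimally: 153.9 mg.

153.9 mg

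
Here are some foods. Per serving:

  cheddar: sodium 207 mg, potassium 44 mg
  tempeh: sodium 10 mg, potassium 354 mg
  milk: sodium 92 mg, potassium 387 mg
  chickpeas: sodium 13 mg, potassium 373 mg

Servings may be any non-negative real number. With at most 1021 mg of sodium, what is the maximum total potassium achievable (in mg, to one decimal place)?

Potassium per mg sodium: tempeh 35.4, chickpeas 28.69, milk 4.207, cheddar 0.2126.
With no serving limits, spend the whole sodium allowance on tempeh: 1021 mg / 10 mg × 354 mg = 36143.4 mg.

36143.4 mg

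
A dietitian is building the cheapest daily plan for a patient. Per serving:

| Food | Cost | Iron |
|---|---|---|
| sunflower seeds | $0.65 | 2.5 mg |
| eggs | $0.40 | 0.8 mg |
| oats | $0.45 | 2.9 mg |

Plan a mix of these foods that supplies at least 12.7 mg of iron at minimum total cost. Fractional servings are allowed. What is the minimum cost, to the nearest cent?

Cost per mg of iron: oats $0.1552, sunflower seeds $0.2600, eggs $0.5000.
With no serving limits, use only oats: 12.7 mg / 2.9 mg = 4.379 servings × $0.45 = $1.97.

$1.97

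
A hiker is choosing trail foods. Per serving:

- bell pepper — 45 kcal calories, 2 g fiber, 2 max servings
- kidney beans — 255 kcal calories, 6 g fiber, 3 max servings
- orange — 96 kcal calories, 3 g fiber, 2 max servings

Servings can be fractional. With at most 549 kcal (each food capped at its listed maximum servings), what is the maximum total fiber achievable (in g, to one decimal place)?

16.3 g

Fiber per kcal: bell pepper 0.04444, orange 0.03125, kidney beans 0.02353.
Take 2 servings of bell pepper: uses 90 kcal, +4.0 g fiber (running total 4.0 g).
Take 2 servings of orange: uses 192 kcal, +6.0 g fiber (running total 10.0 g).
Take 1.047 servings of kidney beans: uses 267 kcal, +6.3 g fiber (running total 16.3 g).
Greedy by best ratio exhausts the calories allowance optimally: 16.3 g.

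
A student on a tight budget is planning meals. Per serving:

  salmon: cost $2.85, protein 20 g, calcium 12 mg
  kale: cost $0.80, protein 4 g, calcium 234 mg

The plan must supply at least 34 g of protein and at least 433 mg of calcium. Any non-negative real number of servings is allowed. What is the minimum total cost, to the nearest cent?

An LP optimum is at a vertex; with two nutrient constraints at most two foods are used. Check each candidate.
salmon only: max(34/20, 433/12) = 36.08 servings → $102.84.
kale only: max(34/4, 433/234) = 8.5 servings → $6.80.
salmon + kale with both tight: 1.344 servings and 1.782 servings → $5.25.
Cheapest feasible corner: $5.25.

$5.25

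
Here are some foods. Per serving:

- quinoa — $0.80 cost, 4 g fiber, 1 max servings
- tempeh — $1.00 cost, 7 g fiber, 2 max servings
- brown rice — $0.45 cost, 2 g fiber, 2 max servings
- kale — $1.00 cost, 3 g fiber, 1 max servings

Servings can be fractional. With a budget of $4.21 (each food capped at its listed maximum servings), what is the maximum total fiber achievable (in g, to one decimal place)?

Fiber per dollar: tempeh 7, quinoa 5, brown rice 4.444, kale 3.
Take 2 servings of tempeh: spends $2.00, +14.0 g fiber (running total 14.0 g).
Take 1 serving of quinoa: spends $0.80, +4.0 g fiber (running total 18.0 g).
Take 2 servings of brown rice: spends $0.90, +4.0 g fiber (running total 22.0 g).
Take 0.51 servings of kale: spends $0.51, +1.5 g fiber (running total 23.5 g).
Greedy by best ratio exhausts the cost allowance optimally: 23.5 g.

23.5 g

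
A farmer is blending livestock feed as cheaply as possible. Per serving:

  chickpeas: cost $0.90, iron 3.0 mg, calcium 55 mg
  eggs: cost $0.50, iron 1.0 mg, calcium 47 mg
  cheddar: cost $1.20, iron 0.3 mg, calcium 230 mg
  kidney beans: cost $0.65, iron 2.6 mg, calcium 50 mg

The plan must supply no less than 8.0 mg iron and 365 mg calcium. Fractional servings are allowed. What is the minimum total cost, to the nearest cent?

$3.06

The cheapest plan sits at a corner of the feasible region — with two constraints it uses at most two foods.
chickpeas only: max(8.0/3.0, 365/55) = 6.636 servings → $5.97.
eggs only: max(8.0/1.0, 365/47) = 8 servings → $4.00.
cheddar only: max(8.0/0.3, 365/230) = 26.67 servings → $32.00.
kidney beans only: max(8.0/2.6, 365/50) = 7.3 servings → $4.75.
chickpeas + eggs with both tight: 0.1279 servings and 7.616 servings → $3.92.
chickpeas + cheddar with both tight: 2.569 servings and 0.9725 servings → $3.48.
chickpeas + kidney beans: intersection lies outside the first quadrant.
eggs + cheddar: the both-tight solution has a negative serving — not a feasible corner.
eggs + kidney beans with both tight: 7.604 servings and 0.1524 servings → $3.90.
cheddar + kidney beans with both tight: 0.9417 servings and 2.968 servings → $3.06.
So the least-cost plan costs $3.06.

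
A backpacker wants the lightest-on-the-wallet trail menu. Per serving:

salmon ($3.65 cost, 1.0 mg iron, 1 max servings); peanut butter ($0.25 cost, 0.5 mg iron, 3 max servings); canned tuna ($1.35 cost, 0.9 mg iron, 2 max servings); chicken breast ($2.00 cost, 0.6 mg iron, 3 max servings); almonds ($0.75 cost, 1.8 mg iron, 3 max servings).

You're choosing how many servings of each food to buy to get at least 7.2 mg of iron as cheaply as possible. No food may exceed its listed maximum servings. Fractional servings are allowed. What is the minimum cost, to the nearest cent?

$3.45

Cost per mg of iron: almonds $0.4167, peanut butter $0.5000, canned tuna $1.5000, chicken breast $3.3333, salmon $3.6500.
Take 3 servings of almonds: +5.4 mg iron for $2.25 (total $2.25, still need 1.8 mg).
Take 3 servings of peanut butter: +1.5 mg iron for $0.75 (total $3.00, still need 0.3 mg).
Take 0.3333 servings of canned tuna: +0.3 mg iron for $0.45 (total $3.45, still need 0.0 mg).
Greedy by cheapest-per-mg is optimal for a single linear constraint, so the minimum cost is $3.45.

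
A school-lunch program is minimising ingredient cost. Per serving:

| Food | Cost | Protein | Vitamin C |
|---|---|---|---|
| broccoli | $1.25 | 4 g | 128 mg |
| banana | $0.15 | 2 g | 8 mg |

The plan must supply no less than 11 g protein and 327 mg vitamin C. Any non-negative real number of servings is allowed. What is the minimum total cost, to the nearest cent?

$3.23

broccoli only: max(11/4, 327/128) = 2.75 servings → $3.44.
banana only: max(11/2, 327/8) = 40.88 servings → $6.13.
broccoli + banana with both tight: 2.527 servings and 0.4464 servings → $3.23.
Cheapest feasible corner: $3.23.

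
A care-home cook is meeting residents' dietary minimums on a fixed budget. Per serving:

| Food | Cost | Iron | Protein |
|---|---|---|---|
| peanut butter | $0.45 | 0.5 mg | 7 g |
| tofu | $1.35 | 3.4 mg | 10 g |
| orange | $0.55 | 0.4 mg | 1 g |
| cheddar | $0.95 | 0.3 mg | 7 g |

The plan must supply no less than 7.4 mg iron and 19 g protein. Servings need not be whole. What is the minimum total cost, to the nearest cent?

$2.94

With two linear requirements the optimum uses one or two foods; enumerate the corners.
peanut butter only: max(7.4/0.5, 19/7) = 14.8 servings → $6.66.
tofu only: max(7.4/3.4, 19/10) = 2.176 servings → $2.94.
orange only: max(7.4/0.4, 19/1) = 19 servings → $10.45.
cheddar only: max(7.4/0.3, 19/7) = 24.67 servings → $23.43.
peanut butter + tofu: intersection lies outside the first quadrant.
peanut butter + orange with both tight: 0.08696 servings and 18.39 servings → $10.15.
peanut butter + cheddar: the both-tight solution has a negative serving — not a feasible corner.
tofu + orange with both tight: 0.3333 servings and 15.67 servings → $9.07.
tofu + cheddar with both targets exact would need a negative amount; discard.
orange + cheddar with both tight: 18.44 servings and 0.08 servings → $10.22.
Cheapest feasible corner: $2.94.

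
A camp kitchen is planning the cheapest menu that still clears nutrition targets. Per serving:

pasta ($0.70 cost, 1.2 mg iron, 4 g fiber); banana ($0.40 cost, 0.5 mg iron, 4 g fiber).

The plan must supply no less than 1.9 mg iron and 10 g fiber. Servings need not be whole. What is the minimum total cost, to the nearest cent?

At the optimum either one food covers both requirements or two foods hit both targets exactly; no other combination can be cheaper.
pasta only: max(1.9/1.2, 10/4) = 2.5 servings → $1.75.
banana only: max(1.9/0.5, 10/4) = 3.8 servings → $1.52.
pasta + banana with both tight: 0.9286 servings and 1.571 servings → $1.28.
So the least-cost plan costs $1.28.

$1.28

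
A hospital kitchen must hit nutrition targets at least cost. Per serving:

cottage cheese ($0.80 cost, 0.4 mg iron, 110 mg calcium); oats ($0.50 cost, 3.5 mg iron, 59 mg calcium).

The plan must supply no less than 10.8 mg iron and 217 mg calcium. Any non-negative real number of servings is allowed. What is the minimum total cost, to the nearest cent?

An LP optimum is at a vertex; with two nutrient constraints at most two foods are used. Check each candidate.
cottage cheese only: max(10.8/0.4, 217/110) = 27 servings → $21.60.
oats only: max(10.8/3.5, 217/59) = 3.678 servings → $1.84.
cottage cheese + oats with both tight: 0.3384 servings and 3.047 servings → $1.79.
The minimum over all feasible corners is $1.79.

$1.79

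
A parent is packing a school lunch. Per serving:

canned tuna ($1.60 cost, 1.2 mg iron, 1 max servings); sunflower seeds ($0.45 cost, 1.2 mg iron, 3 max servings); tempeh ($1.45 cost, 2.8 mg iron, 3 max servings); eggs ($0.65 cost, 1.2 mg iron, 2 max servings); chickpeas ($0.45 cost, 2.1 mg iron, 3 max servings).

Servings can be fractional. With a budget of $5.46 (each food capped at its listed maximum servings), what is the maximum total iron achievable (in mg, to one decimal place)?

Iron per dollar: chickpeas 4.667, sunflower seeds 2.667, tempeh 1.931, eggs 1.846, canned tuna 0.75.
Take 3 servings of chickpeas: spends $1.35, +6.3 mg iron (running total 6.3 mg).
Take 3 servings of sunflower seeds: spends $1.35, +3.6 mg iron (running total 9.9 mg).
Take 1.903 servings of tempeh: spends $2.76, +5.3 mg iron (running total 15.2 mg).
Filling greedily by iron-per-dollar is optimal for one linear limit, giving 15.2 mg.

15.2 mg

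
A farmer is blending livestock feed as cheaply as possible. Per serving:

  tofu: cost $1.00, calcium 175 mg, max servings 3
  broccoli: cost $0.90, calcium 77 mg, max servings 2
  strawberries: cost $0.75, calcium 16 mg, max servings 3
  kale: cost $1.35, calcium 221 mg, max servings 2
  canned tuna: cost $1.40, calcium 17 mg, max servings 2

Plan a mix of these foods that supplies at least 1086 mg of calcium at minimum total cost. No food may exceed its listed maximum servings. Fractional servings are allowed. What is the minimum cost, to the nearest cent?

$7.09

Cost per mg of calcium: tofu $0.0057, kale $0.0061, broccoli $0.0117, strawberries $0.0469, canned tuna $0.0824.
Take 3 servings of tofu: +525.0 mg calcium for $3.00 (total $3.00, still need 561.0 mg).
Take 2 servings of kale: +442.0 mg calcium for $2.70 (total $5.70, still need 119.0 mg).
Take 1.545 servings of broccoli: +119.0 mg calcium for $1.39 (total $7.09, still need 0.0 mg).
Greedy by cheapest-per-mg is optimal for a single linear constraint, so the minimum cost is $7.09.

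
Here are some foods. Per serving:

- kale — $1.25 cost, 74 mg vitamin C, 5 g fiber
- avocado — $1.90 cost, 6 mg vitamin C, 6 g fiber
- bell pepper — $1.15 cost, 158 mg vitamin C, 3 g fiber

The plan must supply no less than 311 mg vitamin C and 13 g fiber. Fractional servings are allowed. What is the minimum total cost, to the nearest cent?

Compare the cost at each extreme point of the feasible region.
kale only: max(311/74, 13/5) = 4.203 servings → $5.25.
avocado only: max(311/6, 13/6) = 51.83 servings → $98.48.
bell pepper only: max(311/158, 13/3) = 4.333 servings → $4.98.
kale + avocado: intersection lies outside the first quadrant.
kale + bell pepper with both tight: 1.974 servings and 1.044 servings → $3.67.
avocado + bell pepper with both tight: 1.205 servings and 1.923 servings → $4.50.
Cheapest feasible corner: $3.67.

$3.67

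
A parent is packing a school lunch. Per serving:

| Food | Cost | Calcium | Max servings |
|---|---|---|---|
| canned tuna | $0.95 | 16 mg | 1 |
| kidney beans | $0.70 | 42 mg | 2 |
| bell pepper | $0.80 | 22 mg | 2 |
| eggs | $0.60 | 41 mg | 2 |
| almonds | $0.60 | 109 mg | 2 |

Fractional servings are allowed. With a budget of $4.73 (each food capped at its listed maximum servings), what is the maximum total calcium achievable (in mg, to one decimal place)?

409.6 mg

Calcium per dollar: almonds 181.7, eggs 68.33, kidney beans 60, bell pepper 27.5, canned tuna 16.84.
Take 2 servings of almonds: spends $1.20, +218.0 mg calcium (running total 218.0 mg).
Take 2 servings of eggs: spends $1.20, +82.0 mg calcium (running total 300.0 mg).
Take 2 servings of kidney beans: spends $1.40, +84.0 mg calcium (running total 384.0 mg).
Take 1.163 servings of bell pepper: spends $0.93, +25.6 mg calcium (running total 409.6 mg).
Filling greedily by calcium-per-dollar is optimal for one linear limit, giving 409.6 mg.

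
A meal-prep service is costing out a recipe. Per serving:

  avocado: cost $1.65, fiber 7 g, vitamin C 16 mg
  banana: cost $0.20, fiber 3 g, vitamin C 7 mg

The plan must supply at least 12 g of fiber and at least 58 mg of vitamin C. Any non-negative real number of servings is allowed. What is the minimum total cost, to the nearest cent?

At the optimum either one food covers both requirements or two foods hit both targets exactly; no other combination can be cheaper.
avocado only: max(12/7, 58/16) = 3.625 servings → $5.98.
banana only: max(12/3, 58/7) = 8.286 servings → $1.66.
avocado + banana: the both-tight solution has a negative serving — not a feasible corner.
The minimum over all feasible corners is $1.66.

$1.66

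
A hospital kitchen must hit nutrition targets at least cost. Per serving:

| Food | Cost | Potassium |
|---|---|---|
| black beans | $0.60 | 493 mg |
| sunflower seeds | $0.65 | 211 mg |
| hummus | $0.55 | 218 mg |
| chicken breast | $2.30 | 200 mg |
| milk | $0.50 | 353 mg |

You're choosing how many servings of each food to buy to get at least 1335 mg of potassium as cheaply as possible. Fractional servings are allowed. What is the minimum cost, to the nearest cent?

Cost per mg of potassium: black beans $0.0012, milk $0.0014, hummus $0.0025, sunflower seeds $0.0031, chicken breast $0.0115.
With no serving limits, use only black beans: 1335 mg / 493 mg = 2.708 servings × $0.60 = $1.62.

$1.62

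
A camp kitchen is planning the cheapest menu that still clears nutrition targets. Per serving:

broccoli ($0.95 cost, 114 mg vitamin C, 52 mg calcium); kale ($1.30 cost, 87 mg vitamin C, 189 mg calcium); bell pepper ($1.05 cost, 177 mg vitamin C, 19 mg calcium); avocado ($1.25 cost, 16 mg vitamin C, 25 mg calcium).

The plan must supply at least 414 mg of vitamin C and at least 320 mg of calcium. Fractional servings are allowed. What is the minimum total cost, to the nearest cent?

$3.66

This is a tiny linear program; its minimum lies at a vertex of the feasible set. List the vertices and price them.
broccoli only: max(414/114, 320/52) = 6.154 servings → $5.85.
kale only: max(414/87, 320/189) = 4.759 servings → $6.19.
bell pepper only: max(414/177, 320/19) = 16.84 servings → $17.68.
avocado only: max(414/16, 320/25) = 25.88 servings → $32.34.
broccoli + kale with both tight: 2.961 servings and 0.8784 servings → $3.96.
broccoli + bell pepper: intersection lies outside the first quadrant.
broccoli + avocado with both tight: 2.592 servings and 7.409 servings → $11.72.
kale + bell pepper with both tight: 1.534 servings and 1.585 servings → $3.66.
kale + avocado with both targets exact would need a negative amount; discard.
bell pepper + avocado with both tight: 1.269 servings and 11.84 servings → $16.13.
The minimum over all feasible corners is $3.66.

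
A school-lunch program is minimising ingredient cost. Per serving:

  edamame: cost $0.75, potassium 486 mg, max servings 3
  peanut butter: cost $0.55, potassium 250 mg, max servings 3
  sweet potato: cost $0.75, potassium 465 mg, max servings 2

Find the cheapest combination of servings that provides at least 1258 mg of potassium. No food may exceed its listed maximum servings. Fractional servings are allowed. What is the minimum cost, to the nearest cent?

$1.94

Cost per mg of potassium: edamame $0.0015, sweet potato $0.0016, peanut butter $0.0022.
Take 2.588 servings of edamame: +1258.0 mg potassium for $1.94 (total $1.94, still need 0.0 mg).
Greedy by cheapest-per-mg is optimal for a single linear constraint, so the minimum cost is $1.94.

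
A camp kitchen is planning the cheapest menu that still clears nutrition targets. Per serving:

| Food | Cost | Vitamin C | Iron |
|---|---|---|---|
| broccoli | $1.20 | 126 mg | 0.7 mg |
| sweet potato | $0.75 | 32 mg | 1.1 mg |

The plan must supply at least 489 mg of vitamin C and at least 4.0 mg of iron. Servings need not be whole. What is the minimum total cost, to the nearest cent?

An LP optimum is at a vertex; with two nutrient constraints at most two foods are used. Check each candidate.
broccoli only: max(489/126, 4.0/0.7) = 5.714 servings → $6.86.
sweet potato only: max(489/32, 4.0/1.1) = 15.28 servings → $11.46.
broccoli + sweet potato with both tight: 3.528 servings and 1.392 servings → $5.28.
So the least-cost plan costs $5.28.

$5.28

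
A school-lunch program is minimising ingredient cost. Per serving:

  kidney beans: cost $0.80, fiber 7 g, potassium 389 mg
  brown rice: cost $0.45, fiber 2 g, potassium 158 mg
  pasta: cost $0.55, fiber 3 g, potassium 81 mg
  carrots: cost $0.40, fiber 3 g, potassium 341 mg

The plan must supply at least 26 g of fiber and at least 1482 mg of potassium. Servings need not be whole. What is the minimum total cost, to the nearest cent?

A basic optimal solution has at most two foods positive. Try each food alone and each pair with both targets met exactly.
kidney beans only: max(26/7, 1482/389) = 3.81 servings → $3.05.
brown rice only: max(26/2, 1482/158) = 13 servings → $5.85.
pasta only: max(26/3, 1482/81) = 18.3 servings → $10.06.
carrots only: max(26/3, 1482/341) = 8.667 servings → $3.47.
kidney beans + brown rice with both tight: 3.488 servings and 0.7927 servings → $3.15.
kidney beans + pasta: intersection lies outside the first quadrant.
kidney beans + carrots with both tight: 3.623 servings and 0.2131 servings → $2.98.
brown rice + pasta with both tight: 7.5 servings and 3.667 servings → $5.39.
brown rice + carrots with both targets exact would need a negative amount; discard.
pasta + carrots with both tight: 5.667 servings and 3 servings → $4.32.
Cheapest feasible corner: $2.98.

$2.98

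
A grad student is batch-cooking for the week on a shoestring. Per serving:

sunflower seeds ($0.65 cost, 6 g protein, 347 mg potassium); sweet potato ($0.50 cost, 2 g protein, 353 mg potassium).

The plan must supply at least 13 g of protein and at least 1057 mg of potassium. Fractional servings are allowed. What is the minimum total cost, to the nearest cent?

$1.77

For a min-cost LP with two ≥-constraints, a basic feasible solution has at most two positive variables.
sunflower seeds only: max(13/6, 1057/347) = 3.046 servings → $1.98.
sweet potato only: max(13/2, 1057/353) = 6.5 servings → $3.25.
sunflower seeds + sweet potato with both tight: 1.738 servings and 1.286 servings → $1.77.
The minimum over all feasible corners is $1.77.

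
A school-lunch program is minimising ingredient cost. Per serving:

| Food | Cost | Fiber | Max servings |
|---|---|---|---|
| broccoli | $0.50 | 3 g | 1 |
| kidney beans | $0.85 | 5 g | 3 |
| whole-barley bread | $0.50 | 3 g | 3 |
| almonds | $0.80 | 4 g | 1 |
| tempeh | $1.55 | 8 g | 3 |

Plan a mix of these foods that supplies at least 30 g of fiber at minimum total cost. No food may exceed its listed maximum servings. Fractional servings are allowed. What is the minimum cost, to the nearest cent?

$5.13

Cost per g of fiber: broccoli $0.1667, whole-barley bread $0.1667, kidney beans $0.1700, tempeh $0.1938, almonds $0.2000.
Take 1 serving of broccoli: +3.0 g fiber for $0.50 (total $0.50, still need 27.0 g).
Take 3 servings of whole-barley bread: +9.0 g fiber for $1.50 (total $2.00, still need 18.0 g).
Take 3 servings of kidney beans: +15.0 g fiber for $2.55 (total $4.55, still need 3.0 g).
Take 0.375 servings of tempeh: +3.0 g fiber for $0.58 (total $5.13, still need 0.0 g).
Greedy by cheapest-per-g is optimal for a single linear constraint, so the minimum cost is $5.13.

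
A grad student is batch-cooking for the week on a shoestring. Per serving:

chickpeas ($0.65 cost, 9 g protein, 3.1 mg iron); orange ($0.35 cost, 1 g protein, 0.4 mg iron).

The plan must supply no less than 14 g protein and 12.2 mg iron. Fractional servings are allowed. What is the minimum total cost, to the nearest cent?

$2.56

Minimising a linear cost over {protein ≥ 14, iron ≥ 12.2, servings ≥ 0} — the optimum is at a vertex, using one or two foods.
chickpeas only: max(14/9, 12.2/3.1) = 3.935 servings → $2.56.
orange only: max(14/1, 12.2/0.4) = 30.5 servings → $10.68.
chickpeas + orange: the both-tight solution has a negative serving — not a feasible corner.
Cheapest feasible corner: $2.56.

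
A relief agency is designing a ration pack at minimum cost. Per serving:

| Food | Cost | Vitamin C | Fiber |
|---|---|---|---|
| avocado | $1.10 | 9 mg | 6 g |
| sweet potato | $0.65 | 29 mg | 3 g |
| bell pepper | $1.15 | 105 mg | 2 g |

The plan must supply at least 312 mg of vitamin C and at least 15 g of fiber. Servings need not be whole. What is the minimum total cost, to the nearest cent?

$4.65

avocado only: max(312/9, 15/6) = 34.67 servings → $38.13.
sweet potato only: max(312/29, 15/3) = 10.76 servings → $6.99.
bell pepper only: max(312/105, 15/2) = 7.5 servings → $8.62.
avocado + sweet potato: the both-tight solution has a negative serving — not a feasible corner.
avocado + bell pepper with both tight: 1.554 servings and 2.838 servings → $4.97.
sweet potato + bell pepper with both tight: 3.7 servings and 1.949 servings → $4.65.
So the least-cost plan costs $4.65.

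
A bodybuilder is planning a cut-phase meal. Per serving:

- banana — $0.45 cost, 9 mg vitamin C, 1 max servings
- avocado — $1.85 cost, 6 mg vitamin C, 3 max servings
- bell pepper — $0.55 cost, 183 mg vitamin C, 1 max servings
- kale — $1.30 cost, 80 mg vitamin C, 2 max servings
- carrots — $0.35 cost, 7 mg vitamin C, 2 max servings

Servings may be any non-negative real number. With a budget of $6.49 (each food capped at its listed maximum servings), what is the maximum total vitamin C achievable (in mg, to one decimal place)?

Vitamin C per dollar: bell pepper 332.7, kale 61.54, banana 20, carrots 20, avocado 3.243.
Take 1 serving of bell pepper: spends $0.55, +183.0 mg vitamin C (running total 183.0 mg).
Take 2 servings of kale: spends $2.60, +160.0 mg vitamin C (running total 343.0 mg).
Take 1 serving of banana: spends $0.45, +9.0 mg vitamin C (running total 352.0 mg).
Take 2 servings of carrots: spends $0.70, +14.0 mg vitamin C (running total 366.0 mg).
Take 1.184 servings of avocado: spends $2.19, +7.1 mg vitamin C (running total 373.1 mg).
Filling greedily by vitamin C-per-dollar is optimal for one linear limit, giving 373.1 mg.

373.1 mg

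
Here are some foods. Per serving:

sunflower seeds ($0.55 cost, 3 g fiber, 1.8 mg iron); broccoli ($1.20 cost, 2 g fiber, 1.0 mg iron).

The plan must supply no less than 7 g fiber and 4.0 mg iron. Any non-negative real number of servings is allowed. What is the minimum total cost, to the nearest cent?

$1.28

At the optimum either one food covers both requirements or two foods hit both targets exactly; no other combination can be cheaper.
sunflower seeds only: max(7/3, 4.0/1.8) = 2.333 servings → $1.28.
broccoli only: max(7/2, 4.0/1.0) = 4 servings → $4.80.
sunflower seeds + broccoli with both tight: 1.667 servings and 1 serving → $2.12.
So the least-cost plan costs $1.28.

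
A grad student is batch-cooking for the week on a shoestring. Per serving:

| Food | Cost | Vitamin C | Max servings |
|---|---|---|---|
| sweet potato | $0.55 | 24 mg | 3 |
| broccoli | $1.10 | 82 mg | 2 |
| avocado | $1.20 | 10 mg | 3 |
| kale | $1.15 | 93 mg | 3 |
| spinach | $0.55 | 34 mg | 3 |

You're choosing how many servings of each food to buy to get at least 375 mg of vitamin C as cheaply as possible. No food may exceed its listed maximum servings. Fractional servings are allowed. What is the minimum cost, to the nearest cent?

Cost per mg of vitamin C: kale $0.0124, broccoli $0.0134, spinach $0.0162, sweet potato $0.0229, avocado $0.1200.
Take 3 servings of kale: +279.0 mg vitamin C for $3.45 (total $3.45, still need 96.0 mg).
Take 1.171 servings of broccoli: +96.0 mg vitamin C for $1.29 (total $4.74, still need 0.0 mg).
Filling from the cheapest source first is optimal under one linear minimum: $4.74.

$4.74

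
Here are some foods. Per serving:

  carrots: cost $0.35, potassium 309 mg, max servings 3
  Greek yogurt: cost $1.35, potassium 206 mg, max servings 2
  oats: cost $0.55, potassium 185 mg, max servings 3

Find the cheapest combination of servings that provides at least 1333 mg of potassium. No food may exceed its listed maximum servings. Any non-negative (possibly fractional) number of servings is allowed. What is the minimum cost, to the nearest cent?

Cost per mg of potassium: carrots $0.0011, oats $0.0030, Greek yogurt $0.0066.
Take 3 servings of carrots: +927.0 mg potassium for $1.05 (total $1.05, still need 406.0 mg).
Take 2.195 servings of oats: +406.0 mg potassium for $1.21 (total $2.26, still need 0.0 mg).
Greedy by cheapest-per-mg is optimal for a single linear constraint, so the minimum cost is $2.26.

$2.26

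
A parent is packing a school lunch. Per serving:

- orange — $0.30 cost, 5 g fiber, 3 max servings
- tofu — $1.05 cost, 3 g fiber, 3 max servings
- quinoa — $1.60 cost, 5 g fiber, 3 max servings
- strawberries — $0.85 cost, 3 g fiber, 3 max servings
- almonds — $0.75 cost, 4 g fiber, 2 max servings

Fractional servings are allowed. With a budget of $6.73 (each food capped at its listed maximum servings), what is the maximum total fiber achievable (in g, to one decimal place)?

37.6 g

Fiber per dollar: orange 16.67, almonds 5.333, strawberries 3.529, quinoa 3.125, tofu 2.857.
Take 3 servings of orange: spends $0.90, +15.0 g fiber (running total 15.0 g).
Take 2 servings of almonds: spends $1.50, +8.0 g fiber (running total 23.0 g).
Take 3 servings of strawberries: spends $2.55, +9.0 g fiber (running total 32.0 g).
Take 1.113 servings of quinoa: spends $1.78, +5.6 g fiber (running total 37.6 g).
Greedy by best ratio exhausts the cost allowance optimally: 37.6 g.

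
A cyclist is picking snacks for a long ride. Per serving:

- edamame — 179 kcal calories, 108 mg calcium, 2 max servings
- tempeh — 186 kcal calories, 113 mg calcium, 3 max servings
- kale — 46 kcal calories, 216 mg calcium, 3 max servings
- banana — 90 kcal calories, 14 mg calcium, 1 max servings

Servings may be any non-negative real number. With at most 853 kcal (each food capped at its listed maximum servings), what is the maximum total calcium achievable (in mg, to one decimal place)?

Calcium per kcal: kale 4.696, tempeh 0.6075, edamame 0.6034, banana 0.1556.
Take 3 servings of kale: uses 138 kcal, +648.0 mg calcium (running total 648.0 mg).
Take 3 servings of tempeh: uses 558 kcal, +339.0 mg calcium (running total 987.0 mg).
Take 0.8771 servings of edamame: uses 157 kcal, +94.7 mg calcium (running total 1081.7 mg).
Greedy by best ratio exhausts the calories allowance optimally: 1081.7 mg.

1081.7 mg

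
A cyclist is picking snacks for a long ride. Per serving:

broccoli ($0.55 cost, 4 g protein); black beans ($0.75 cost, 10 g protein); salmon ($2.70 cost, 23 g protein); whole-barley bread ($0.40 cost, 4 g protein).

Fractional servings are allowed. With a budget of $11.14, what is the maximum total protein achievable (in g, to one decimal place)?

Protein per dollar: black beans 13.33, whole-barley bread 10, salmon 8.519, broccoli 7.273.
With no serving limits, spend the whole cost allowance on black beans: $11.14 / $0.75 × 10 g = 148.5 g.

148.5 g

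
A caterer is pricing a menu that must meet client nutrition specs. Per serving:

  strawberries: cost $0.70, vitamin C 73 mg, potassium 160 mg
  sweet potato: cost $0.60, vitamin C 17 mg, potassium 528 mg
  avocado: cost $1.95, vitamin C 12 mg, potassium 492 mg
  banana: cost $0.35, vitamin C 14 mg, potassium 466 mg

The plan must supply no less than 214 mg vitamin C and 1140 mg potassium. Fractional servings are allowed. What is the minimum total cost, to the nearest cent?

$2.38

Minimising a linear cost over {vitamin C ≥ 214, potassium ≥ 1140, servings ≥ 0} — the optimum is at a vertex, using one or two foods.
strawberries only: max(214/73, 1140/160) = 7.125 servings → $4.99.
sweet potato only: max(214/17, 1140/528) = 12.59 servings → $7.55.
avocado only: max(214/12, 1140/492) = 17.83 servings → $34.77.
banana only: max(214/14, 1140/466) = 15.29 servings → $5.35.
strawberries + sweet potato with both tight: 2.613 servings and 1.367 servings → $2.65.
strawberries + avocado with both tight: 2.695 servings and 1.441 servings → $4.70.
strawberries + banana with both tight: 2.636 servings and 1.541 servings → $2.38.
sweet potato + avocado with both targets exact would need a negative amount; discard.
sweet potato + banana with both targets exact would need a negative amount; discard.
avocado + banana: the both-tight solution has a negative serving — not a feasible corner.
The minimum over all feasible corners is $2.38.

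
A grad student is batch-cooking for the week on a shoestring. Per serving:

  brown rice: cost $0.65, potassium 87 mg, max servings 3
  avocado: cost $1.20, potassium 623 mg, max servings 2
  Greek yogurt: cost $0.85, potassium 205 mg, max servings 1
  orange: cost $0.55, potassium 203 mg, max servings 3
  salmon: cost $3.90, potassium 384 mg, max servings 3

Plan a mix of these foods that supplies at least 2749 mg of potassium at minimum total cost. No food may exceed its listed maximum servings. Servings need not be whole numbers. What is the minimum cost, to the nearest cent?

$11.20

Cost per mg of potassium: avocado $0.0019, orange $0.0027, Greek yogurt $0.0041, brown rice $0.0075, salmon $0.0102.
Take 2 servings of avocado: +1246.0 mg potassium for $2.40 (total $2.40, still need 1503.0 mg).
Take 3 servings of orange: +609.0 mg potassium for $1.65 (total $4.05, still need 894.0 mg).
Take 1 serving of Greek yogurt: +205.0 mg potassium for $0.85 (total $4.90, still need 689.0 mg).
Take 3 servings of brown rice: +261.0 mg potassium for $1.95 (total $6.85, still need 428.0 mg).
Take 1.115 servings of salmon: +428.0 mg potassium for $4.35 (total $11.20, still need 0.0 mg).
Greedy by cheapest-per-mg is optimal for a single linear constraint, so the minimum cost is $11.20.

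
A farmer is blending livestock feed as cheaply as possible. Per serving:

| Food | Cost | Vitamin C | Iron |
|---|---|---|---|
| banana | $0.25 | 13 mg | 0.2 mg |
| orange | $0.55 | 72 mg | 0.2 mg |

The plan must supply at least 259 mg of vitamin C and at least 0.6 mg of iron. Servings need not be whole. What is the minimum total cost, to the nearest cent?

Compare the cost at each extreme point of the feasible region.
banana only: max(259/13, 0.6/0.2) = 19.92 servings → $4.98.
orange only: max(259/72, 0.6/0.2) = 3.597 servings → $1.98.
banana + orange: intersection lies outside the first quadrant.
Cheapest feasible corner: $1.98.

$1.98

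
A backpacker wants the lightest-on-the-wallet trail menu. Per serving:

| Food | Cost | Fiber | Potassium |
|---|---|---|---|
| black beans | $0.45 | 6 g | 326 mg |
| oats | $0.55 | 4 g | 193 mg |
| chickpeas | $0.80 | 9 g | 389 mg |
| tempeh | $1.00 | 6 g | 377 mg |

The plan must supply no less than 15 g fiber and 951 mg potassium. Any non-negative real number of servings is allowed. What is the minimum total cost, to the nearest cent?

$1.31

With two linear requirements the optimum uses one or two foods; enumerate the corners.
black beans only: max(15/6, 951/326) = 2.917 servings → $1.31.
oats only: max(15/4, 951/193) = 4.927 servings → $2.71.
chickpeas only: max(15/9, 951/389) = 2.445 servings → $1.96.
tempeh only: max(15/6, 951/377) = 2.523 servings → $2.52.
black beans + oats: intersection lies outside the first quadrant.
black beans + chickpeas with both targets exact would need a negative amount; discard.
black beans + tempeh: intersection lies outside the first quadrant.
oats + chickpeas: the both-tight solution has a negative serving — not a feasible corner.
oats + tempeh: intersection lies outside the first quadrant.
chickpeas + tempeh: intersection lies outside the first quadrant.
The minimum over all feasible corners is $1.31.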